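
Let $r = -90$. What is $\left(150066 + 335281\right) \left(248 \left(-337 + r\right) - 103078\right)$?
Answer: $-101424903978$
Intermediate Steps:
$\left(150066 + 335281\right) \left(248 \left(-337 + r\right) - 103078\right) = \left(150066 + 335281\right) \left(248 \left(-337 - 90\right) - 103078\right) = 485347 \left(248 \left(-427\right) - 103078\right) = 485347 \left(-105896 - 103078\right) = 485347 \left(-208974\right) = -101424903978$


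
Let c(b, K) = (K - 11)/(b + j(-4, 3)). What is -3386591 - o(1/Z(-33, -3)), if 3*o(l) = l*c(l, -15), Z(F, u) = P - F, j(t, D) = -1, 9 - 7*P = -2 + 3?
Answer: -1178533759/348 ≈ -3.3866e+6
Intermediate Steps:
P = 8/7 (P = 9/7 - (-2 + 3)/7 = 9/7 - 1/7*1 = 9/7 - 1/7 = 8/7 ≈ 1.1429)
c(b, K) = (-11 + K)/(-1 + b) (c(b, K) = (K - 11)/(b - 1) = (-11 + K)/(-1 + b))
Z(F, u) = 8/7 - F
o(l) = -26*l/(3*(-1 + l)) (o(l) = (l*((-11 - 15)/(-1 + l)))/3 = (l*(-26/(-1 + l)))/3 = (-26*l/(-1 + l))/3 = -26*l/(3*(-1 + l)))
-3386591 - o(1/Z(-33, -3)) = -3386591 - (-26)/((8/7 - 1*(-33))*(-3 + 3/(8/7 - 1*(-33)))) = -3386591 - (-26)/((8/7 + 33)*(-3 + 3/(8/7 + 33))) = -3386591 - (-26)/(239/7*(-3 + 3/(239/7))) = -3386591 - (-26)*7/(239*(-3 + 3*(7/239))) = -3386591 - (-26)*7/(239*(-3 + 21/239)) = -3386591 - (-26)*7/(239*(-696/239)) = -3386591 - (-26)*7*(-239)/(239*696) = -3386591 - 1*91/348 = -3386591 - 91/348 = -1178533759/348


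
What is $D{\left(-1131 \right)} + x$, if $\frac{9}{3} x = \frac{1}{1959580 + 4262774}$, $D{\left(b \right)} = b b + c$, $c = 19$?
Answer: $\frac{23878532369161}{18667062} \approx 1.2792 \cdot 10^{6}$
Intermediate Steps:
$D{\left(b \right)} = 19 + b^{2}$ ($D{\left(b \right)} = b b + 19 = b^{2} + 19 = 19 + b^{2}$)
$x = \frac{1}{18667062}$ ($x = \frac{1}{3 \left(1959580 + 4262774\right)} = \frac{1}{3 \cdot 6222354} = \frac{1}{3} \cdot \frac{1}{6222354} = \frac{1}{18667062} \approx 5.357 \cdot 10^{-8}$)
$D{\left(-1131 \right)} + x = \left(19 + \left(-1131\right)^{2}\right) + \frac{1}{18667062} = \left(19 + 1279161\right) + \frac{1}{18667062} = 1279180 + \frac{1}{18667062} = \frac{23878532369161}{18667062}$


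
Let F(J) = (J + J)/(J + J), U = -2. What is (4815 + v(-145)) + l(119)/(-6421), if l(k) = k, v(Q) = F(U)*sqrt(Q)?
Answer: 30916996/6421 + I*sqrt(145) ≈ 4815.0 + 12.042*I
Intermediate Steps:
F(J) = 1 (F(J) = (2*J)/((2*J)) = (2*J)*(1/(2*J)) = 1)
v(Q) = sqrt(Q) (v(Q) = 1*sqrt(Q) = sqrt(Q))
(4815 + v(-145)) + l(119)/(-6421) = (4815 + sqrt(-145)) + 119/(-6421) = (4815 + I*sqrt(145)) + 119*(-1/6421) = (4815 + I*sqrt(145)) - 119/6421 = 30916996/6421 + I*sqrt(145)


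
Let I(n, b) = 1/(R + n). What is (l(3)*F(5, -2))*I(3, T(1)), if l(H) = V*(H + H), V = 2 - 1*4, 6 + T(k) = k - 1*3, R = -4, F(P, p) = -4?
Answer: -48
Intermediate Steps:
T(k) = -9 + k (T(k) = -6 + (k - 1*3) = -6 + (k - 3) = -6 + (-3 + k) = -9 + k)
V = -2 (V = 2 - 4 = -2)
I(n, b) = 1/(-4 + n)
l(H) = -4*H (l(H) = -2*(H + H) = -4*H)
(l(3)*F(5, -2))*I(3, T(1)) = (-4*3*(-4))/(-4 + 3) = -12*(-4)/(-1) = 48*(-1) = -48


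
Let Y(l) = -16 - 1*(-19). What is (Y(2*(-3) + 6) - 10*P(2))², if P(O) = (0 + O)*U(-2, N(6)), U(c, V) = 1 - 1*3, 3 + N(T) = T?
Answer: 1849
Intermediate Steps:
N(T) = -3 + T
U(c, V) = -2 (U(c, V) = 1 - 3 = -2)
Y(l) = 3 (Y(l) = -16 + 19 = 3)
P(O) = -2*O (P(O) = (0 + O)*(-2) = O*(-2) = -2*O)
(Y(2*(-3) + 6) - 10*P(2))² = (3 - (-20)*2)² = (3 - 10*(-4))² = (3 + 40)² = 43² = 1849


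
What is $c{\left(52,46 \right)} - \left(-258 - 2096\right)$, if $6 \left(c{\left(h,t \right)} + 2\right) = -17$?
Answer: $\frac{14095}{6} \approx 2349.2$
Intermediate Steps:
$c{\left(h,t \right)} = - \frac{29}{6}$ ($c{\left(h,t \right)} = -2 + \frac{1}{6} \left(-17\right) = -2 - \frac{17}{6} = - \frac{29}{6}$)
$c{\left(52,46 \right)} - \left(-258 - 2096\right) = - \frac{29}{6} - \left(-258 - 2096\right) = - \frac{29}{6} - -2354 = - \frac{29}{6} + 2354 = \frac{14095}{6}$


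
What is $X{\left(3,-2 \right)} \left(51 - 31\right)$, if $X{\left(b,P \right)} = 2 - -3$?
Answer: $100$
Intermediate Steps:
$X{\left(b,P \right)} = 5$ ($X{\left(b,P \right)} = 2 + 3 = 5$)
$X{\left(3,-2 \right)} \left(51 - 31\right) = 5 \left(51 - 31\right) = 5 \cdot 20 = 100$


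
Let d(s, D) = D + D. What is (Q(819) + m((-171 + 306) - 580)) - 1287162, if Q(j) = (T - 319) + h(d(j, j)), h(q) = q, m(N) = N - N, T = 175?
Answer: -1285668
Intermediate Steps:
d(s, D) = 2*D
m(N) = 0
Q(j) = -144 + 2*j (Q(j) = (175 - 319) + 2*j = -144 + 2*j)
(Q(819) + m((-171 + 306) - 580)) - 1287162 = ((-144 + 2*819) + 0) - 1287162 = ((-144 + 1638) + 0) - 1287162 = (1494 + 0) - 1287162 = 1494 - 1287162 = -1285668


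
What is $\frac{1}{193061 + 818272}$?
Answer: $\frac{1}{1011333} \approx 9.8879 \cdot 10^{-7}$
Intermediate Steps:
$\frac{1}{193061 + 818272} = \frac{1}{1011333}$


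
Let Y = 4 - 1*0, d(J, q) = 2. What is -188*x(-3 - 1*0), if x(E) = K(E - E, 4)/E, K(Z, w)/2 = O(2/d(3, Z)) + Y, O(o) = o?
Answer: 1880/3 ≈ 626.67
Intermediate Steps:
Y = 4 (Y = 4 + 0 = 4)
K(Z, w) = 10 (K(Z, w) = 2*(2/2 + 4) = 2*(2*(½) + 4) = 2*(1 + 4) = 2*5 = 10)
x(E) = 10/E
-188*x(-3 - 1*0) = -1880/(-3 - 1*0) = -1880/(-3 + 0) = -1880/(-3) = -1880*(-1)/3 = -188*(-10/3) = 1880/3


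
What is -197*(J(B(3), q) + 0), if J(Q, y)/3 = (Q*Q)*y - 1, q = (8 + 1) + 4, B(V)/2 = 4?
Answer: -491121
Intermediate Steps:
B(V) = 8 (B(V) = 2*4 = 8)
q = 13 (q = 9 + 4 = 13)
J(Q, y) = -3 + 3*y*Q² (J(Q, y) = 3*((Q*Q)*y - 1) = 3*(Q²*y - 1) = 3*(y*Q² - 1) = 3*(-1 + y*Q²) = -3 + 3*y*Q²)
-197*(J(B(3), q) + 0) = -197*((-3 + 3*13*8²) + 0) = -197*((-3 + 3*13*64) + 0) = -197*((-3 + 2496) + 0) = -197*(2493 + 0) = -197*2493 = -491121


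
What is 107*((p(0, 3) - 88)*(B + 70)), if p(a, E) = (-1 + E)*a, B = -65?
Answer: -47080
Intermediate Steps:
p(a, E) = a*(-1 + E)
107*((p(0, 3) - 88)*(B + 70)) = 107*((0*(-1 + 3) - 88)*(-65 + 70)) = 107*((0*2 - 88)*5) = 107*((0 - 88)*5) = 107*(-88*5) = 107*(-440) = -47080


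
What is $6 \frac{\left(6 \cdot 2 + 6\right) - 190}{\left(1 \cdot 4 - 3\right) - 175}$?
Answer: $\frac{172}{29} \approx 5.931$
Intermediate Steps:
$6 \frac{\left(6 \cdot 2 + 6\right) - 190}{\left(1 \cdot 4 - 3\right) - 175} = 6 \frac{\left(12 + 6\right) - 190}{\left(4 - 3\right) - 175} = 6 \frac{18 - 190}{1 - 175} = 6 \left(- \frac{172}{-174}\right) = 6 \left(\left(-172\right) \left(- \frac{1}{174}\right)\right) = 6 \cdot \frac{86}{87} = \frac{172}{29}$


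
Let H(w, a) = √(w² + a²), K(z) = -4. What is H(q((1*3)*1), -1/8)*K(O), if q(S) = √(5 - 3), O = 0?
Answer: -√129/2 ≈ -5.6789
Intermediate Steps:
q(S) = √2
H(w, a) = √(a² + w²)
H(q((1*3)*1), -1/8)*K(O) = √((-1/8)² + (√2)²)*(-4) = √((-1*⅛)² + 2)*(-4) = √((-⅛)² + 2)*(-4) = √(1/64 + 2)*(-4) = √(129/64)*(-4) = (√129/8)*(-4) = -√129/2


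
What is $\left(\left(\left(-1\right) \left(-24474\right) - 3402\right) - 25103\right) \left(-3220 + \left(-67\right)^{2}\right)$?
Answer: $-5115339$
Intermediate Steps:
$\left(\left(\left(-1\right) \left(-24474\right) - 3402\right) - 25103\right) \left(-3220 + \left(-67\right)^{2}\right) = \left(\left(24474 - 3402\right) - 25103\right) \left(-3220 + 4489\right) = \left(21072 - 25103\right) 1269 = \left(-4031\right) 1269 = -5115339$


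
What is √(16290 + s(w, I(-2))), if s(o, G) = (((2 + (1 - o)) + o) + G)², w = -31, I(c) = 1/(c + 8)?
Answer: √586801/6 ≈ 127.67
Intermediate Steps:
I(c) = 1/(8 + c)
s(o, G) = (3 + G)² (s(o, G) = (((3 - o) + o) + G)² = (3 + G)²)
√(16290 + s(w, I(-2))) = √(16290 + (3 + 1/(8 - 2))²) = √(16290 + (3 + 1/6)²) = √(16290 + (3 + ⅙)²) = √(16290 + (19/6)²) = √(16290 + 361/36) = √(586801/36) = √586801/6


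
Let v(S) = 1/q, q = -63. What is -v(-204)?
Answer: 1/63 ≈ 0.015873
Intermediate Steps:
v(S) = -1/63 (v(S) = 1/(-63) = -1/63)
-v(-204) = -1*(-1/63) = 1/63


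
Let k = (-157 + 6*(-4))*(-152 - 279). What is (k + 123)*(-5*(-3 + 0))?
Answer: 1172010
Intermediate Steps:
k = 78011 (k = (-157 - 24)*(-431) = -181*(-431) = 78011)
(k + 123)*(-5*(-3 + 0)) = (78011 + 123)*(-5*(-3 + 0)) = 78134*(-5*(-3)) = 78134*15 = 1172010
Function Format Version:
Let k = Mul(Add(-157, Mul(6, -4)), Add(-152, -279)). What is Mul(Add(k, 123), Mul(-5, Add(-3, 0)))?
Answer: 1172010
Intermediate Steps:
k = 78011 (k = Mul(Add(-157, -24), -431) = Mul(-181, -431) = 78011)
Mul(Add(k, 123), Mul(-5, Add(-3, 0))) = Mul(Add(78011, 123), Mul(-5, Add(-3, 0))) = Mul(78134, Mul(-5, -3)) = Mul(78134, 15) = 1172010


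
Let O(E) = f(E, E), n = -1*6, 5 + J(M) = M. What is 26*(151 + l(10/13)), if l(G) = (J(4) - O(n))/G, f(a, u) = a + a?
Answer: 21489/5 ≈ 4297.8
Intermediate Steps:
J(M) = -5 + M
n = -6
f(a, u) = 2*a
O(E) = 2*E
l(G) = 11/G (l(G) = ((-5 + 4) - 2*(-6))/G = (-1 - 1*(-12))/G = (-1 + 12)/G = 11/G)
26*(151 + l(10/13)) = 26*(151 + 11/((10/13))) = 26*(151 + 11/((10*(1/13)))) = 26*(151 + 11/(10/13)) = 26*(151 + 11*(13/10)) = 26*(151 + 143/10) = 26*(1653/10) = 21489/5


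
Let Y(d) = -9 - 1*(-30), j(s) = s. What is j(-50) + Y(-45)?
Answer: -29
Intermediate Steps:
Y(d) = 21 (Y(d) = -9 + 30 = 21)
j(-50) + Y(-45) = -50 + 21 = -29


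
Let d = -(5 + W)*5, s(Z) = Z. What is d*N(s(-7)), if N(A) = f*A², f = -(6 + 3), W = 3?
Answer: 17640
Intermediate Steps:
d = -40 (d = -(5 + 3)*5 = -8*5 = -1*40 = -40)
f = -9 (f = -1*9 = -9)
N(A) = -9*A²
d*N(s(-7)) = -(-360)*(-7)² = -(-360)*49 = -40*(-441) = 17640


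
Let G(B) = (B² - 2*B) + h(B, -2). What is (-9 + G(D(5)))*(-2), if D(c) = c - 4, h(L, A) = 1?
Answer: 18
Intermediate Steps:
D(c) = -4 + c
G(B) = 1 + B² - 2*B (G(B) = (B² - 2*B) + 1 = 1 + B² - 2*B)
(-9 + G(D(5)))*(-2) = (-9 + (1 + (-4 + 5)² - 2*(-4 + 5)))*(-2) = (-9 + (1 + 1² - 2*1))*(-2) = (-9 + (1 + 1 - 2))*(-2) = (-9 + 0)*(-2) = -9*(-2) = 18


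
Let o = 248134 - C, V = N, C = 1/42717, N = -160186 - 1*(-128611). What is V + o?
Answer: 9250750802/42717 ≈ 2.1656e+5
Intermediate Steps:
N = -31575 (N = -160186 + 128611 = -31575)
C = 1/42717 ≈ 2.3410e-5
V = -31575
o = 10599540077/42717 (o = 248134 - 1*1/42717 = 248134 - 1/42717 = 10599540077/42717 ≈ 2.4813e+5)
V + o = -31575 + 10599540077/42717 = 9250750802/42717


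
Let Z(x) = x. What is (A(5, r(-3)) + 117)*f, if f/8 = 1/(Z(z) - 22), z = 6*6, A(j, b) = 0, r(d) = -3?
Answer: 468/7 ≈ 66.857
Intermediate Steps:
z = 36
f = 4/7 (f = 8/(36 - 22) = 8/14 = 8*(1/14) = 4/7 ≈ 0.57143)
(A(5, r(-3)) + 117)*f = (0 + 117)*(4/7) = 117*(4/7) = 468/7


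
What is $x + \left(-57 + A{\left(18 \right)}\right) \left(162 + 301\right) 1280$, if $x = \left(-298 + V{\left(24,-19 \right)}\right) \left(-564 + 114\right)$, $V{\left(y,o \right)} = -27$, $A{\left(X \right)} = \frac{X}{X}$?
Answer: $-33041590$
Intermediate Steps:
$A{\left(X \right)} = 1$
$x = 146250$ ($x = \left(-298 - 27\right) \left(-564 + 114\right) = \left(-325\right) \left(-450\right) = 146250$)
$x + \left(-57 + A{\left(18 \right)}\right) \left(162 + 301\right) 1280 = 146250 + \left(-57 + 1\right) \left(162 + 301\right) 1280 = 146250 + \left(-56\right) 463 \cdot 1280 = 146250 - 33187840 = -33041590$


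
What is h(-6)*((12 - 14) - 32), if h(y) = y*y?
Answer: -1224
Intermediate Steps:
h(y) = y**2
h(-6)*((12 - 14) - 32) = (-6)**2*((12 - 14) - 32) = 36*(-2 - 32) = 36*(-34) = -1224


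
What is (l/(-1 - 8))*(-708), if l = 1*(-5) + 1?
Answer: -944/3 ≈ -314.67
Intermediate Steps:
l = -4 (l = -5 + 1 = -4)
(l/(-1 - 8))*(-708) = (-4/(-1 - 8))*(-708) = (-4/(-9))*(-708) = -⅑*(-4)*(-708) = (4/9)*(-708) = -944/3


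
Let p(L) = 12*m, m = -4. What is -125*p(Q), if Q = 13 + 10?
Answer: 6000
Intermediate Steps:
Q = 23
p(L) = -48 (p(L) = 12*(-4) = -48)
-125*p(Q) = -125*(-48) = 6000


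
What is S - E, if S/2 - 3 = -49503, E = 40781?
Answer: -139781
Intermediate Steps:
S = -99000 (S = 6 + 2*(-49503) = 6 - 99006 = -99000)
S - E = -99000 - 1*40781 = -99000 - 40781 = -139781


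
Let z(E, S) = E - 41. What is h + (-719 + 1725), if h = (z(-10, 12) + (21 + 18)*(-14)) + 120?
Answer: 529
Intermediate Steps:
z(E, S) = -41 + E
h = -477 (h = ((-41 - 10) + (21 + 18)*(-14)) + 120 = (-51 + 39*(-14)) + 120 = (-51 - 546) + 120 = -597 + 120 = -477)
h + (-719 + 1725) = -477 + (-719 + 1725) = -477 + 1006 = 529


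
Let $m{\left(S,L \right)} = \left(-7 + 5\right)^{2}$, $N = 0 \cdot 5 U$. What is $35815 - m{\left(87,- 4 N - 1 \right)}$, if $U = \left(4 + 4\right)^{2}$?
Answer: $35811$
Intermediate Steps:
$U = 64$ ($U = 8^{2} = 64$)
$N = 0$ ($N = 0 \cdot 5 \cdot 64 = 0 \cdot 64 = 0$)
$m{\left(S,L \right)} = 4$ ($m{\left(S,L \right)} = \left(-2\right)^{2} = 4$)
$35815 - m{\left(87,- 4 N - 1 \right)} = 35815 - 4 = 35811$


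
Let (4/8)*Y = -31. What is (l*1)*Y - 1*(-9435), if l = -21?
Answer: 10737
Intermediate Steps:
Y = -62 (Y = 2*(-31) = -62)
(l*1)*Y - 1*(-9435) = -21*1*(-62) - 1*(-9435) = -21*(-62) + 9435 = 1302 + 9435 = 10737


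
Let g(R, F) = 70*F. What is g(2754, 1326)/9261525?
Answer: 68/6785 ≈ 0.010022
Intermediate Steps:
g(2754, 1326)/9261525 = (70*1326)/9261525 = 92820*(1/9261525) = 68/6785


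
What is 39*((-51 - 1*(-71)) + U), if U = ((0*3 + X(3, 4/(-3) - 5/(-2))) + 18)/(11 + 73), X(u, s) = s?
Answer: 132535/168 ≈ 788.90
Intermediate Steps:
U = 115/504 (U = ((0*3 + (4/(-3) - 5/(-2))) + 18)/(11 + 73) = ((0 + (4*(-1/3) - 5*(-1/2))) + 18)/84 = ((0 + (-4/3 + 5/2)) + 18)*(1/84) = ((0 + 7/6) + 18)*(1/84) = (7/6 + 18)*(1/84) = (115/6)*(1/84) = 115/504 ≈ 0.22817)
39*((-51 - 1*(-71)) + U) = 39*((-51 - 1*(-71)) + 115/504) = 39*((-51 + 71) + 115/504) = 39*(20 + 115/504) = 39*(10195/504) = 132535/168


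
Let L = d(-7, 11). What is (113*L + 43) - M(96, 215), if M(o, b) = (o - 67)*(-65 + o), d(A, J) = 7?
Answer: -65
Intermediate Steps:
L = 7
M(o, b) = (-67 + o)*(-65 + o)
(113*L + 43) - M(96, 215) = (113*7 + 43) - (4355 + 96² - 132*96) = (791 + 43) - (4355 + 9216 - 12672) = 834 - 1*899 = 834 - 899 = -65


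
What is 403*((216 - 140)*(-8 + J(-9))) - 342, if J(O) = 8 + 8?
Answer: 244682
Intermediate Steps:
J(O) = 16
403*((216 - 140)*(-8 + J(-9))) - 342 = 403*((216 - 140)*(-8 + 16)) - 342 = 403*(76*8) - 342 = 403*608 - 342 = 245024 - 342 = 244682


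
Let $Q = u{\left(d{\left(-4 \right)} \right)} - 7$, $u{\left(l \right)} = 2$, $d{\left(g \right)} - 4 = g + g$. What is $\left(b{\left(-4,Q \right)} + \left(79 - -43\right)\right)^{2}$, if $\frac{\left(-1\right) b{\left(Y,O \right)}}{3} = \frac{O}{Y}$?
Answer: $\frac{223729}{16} \approx 13983.0$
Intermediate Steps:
$d{\left(g \right)} = 4 + 2 g$ ($d{\left(g \right)} = 4 + \left(g + g\right) = 4 + 2 g$)
$Q = -5$ ($Q = 2 - 7 = -5$)
$b{\left(Y,O \right)} = - \frac{3 O}{Y}$ ($b{\left(Y,O \right)} = - 3 \frac{O}{Y} = - \frac{3 O}{Y}$)
$\left(b{\left(-4,Q \right)} + \left(79 - -43\right)\right)^{2} = \left(\left(-3\right) \left(-5\right) \frac{1}{-4} + \left(79 - -43\right)\right)^{2} = \left(\left(-3\right) \left(-5\right) \left(- \frac{1}{4}\right) + \left(79 + 43\right)\right)^{2} = \left(- \frac{15}{4} + 122\right)^{2} = \left(\frac{473}{4}\right)^{2} = \frac{223729}{16}$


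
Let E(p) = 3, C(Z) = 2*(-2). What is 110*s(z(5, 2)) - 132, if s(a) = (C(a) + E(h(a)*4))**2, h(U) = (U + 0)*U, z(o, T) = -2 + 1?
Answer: -22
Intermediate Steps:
C(Z) = -4
z(o, T) = -1
h(U) = U**2 (h(U) = U*U = U**2)
s(a) = 1 (s(a) = (-4 + 3)**2 = (-1)**2 = 1)
110*s(z(5, 2)) - 132 = 110*1 - 132 = 110 - 132 = -22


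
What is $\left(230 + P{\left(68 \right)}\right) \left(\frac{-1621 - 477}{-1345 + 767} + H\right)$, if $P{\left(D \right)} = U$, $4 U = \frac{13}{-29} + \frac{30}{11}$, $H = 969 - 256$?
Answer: $\frac{30466017471}{184382} \approx 1.6523 \cdot 10^{5}$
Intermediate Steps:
$H = 713$ ($H = 969 - 256 = 713$)
$U = \frac{727}{1276}$ ($U = \frac{\frac{13}{-29} + \frac{30}{11}}{4} = \frac{13 \left(- \frac{1}{29}\right) + 30 \cdot \frac{1}{11}}{4} = \frac{- \frac{13}{29} + \frac{30}{11}}{4} = \frac{1}{4} \cdot \frac{727}{319} = \frac{727}{1276} \approx 0.56975$)
$P{\left(D \right)} = \frac{727}{1276}$
$\left(230 + P{\left(68 \right)}\right) \left(\frac{-1621 - 477}{-1345 + 767} + H\right) = \left(230 + \frac{727}{1276}\right) \left(\frac{-1621 - 477}{-1345 + 767} + 713\right) = \frac{294207 \left(- \frac{2098}{-578} + 713\right)}{1276} = \frac{294207 \left(\left(-2098\right) \left(- \frac{1}{578}\right) + 713\right)}{1276} = \frac{294207 \left(\frac{1049}{289} + 713\right)}{1276} = \frac{294207}{1276} \cdot \frac{207106}{289} = \frac{30466017471}{184382}$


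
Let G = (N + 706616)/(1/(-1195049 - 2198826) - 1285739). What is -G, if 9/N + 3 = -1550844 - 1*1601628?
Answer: 33600709108011245/61138924292698886 ≈ 0.54958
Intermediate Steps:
N = -1/350275 (N = 9/(-3 + (-1550844 - 1*1601628)) = 9/(-3 + (-1550844 - 1601628)) = 9/(-3 - 3152472) = 9/(-3152475) = 9*(-1/3152475) = -1/350275 ≈ -2.8549e-6)
G = -33600709108011245/61138924292698886 (G = (-1/350275 + 706616)/(1/(-1195049 - 2198826) - 1285739) = 247509919399/(350275*(1/(-3393875) - 1285739)) = 247509919399/(350275*(-1/3393875 - 1285739)) = 247509919399/(350275*(-4363637448626/3393875)) = (247509919399/350275)*(-3393875/4363637448626) = -33600709108011245/61138924292698886 ≈ -0.54958)
-G = -1*(-33600709108011245/61138924292698886) = 33600709108011245/61138924292698886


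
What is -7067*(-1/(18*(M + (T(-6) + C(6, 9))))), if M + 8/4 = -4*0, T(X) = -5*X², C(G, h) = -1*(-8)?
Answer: -7067/3132 ≈ -2.2564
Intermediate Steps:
C(G, h) = 8
M = -2 (M = -2 - 4*0 = -2 + 0 = -2)
-7067*(-1/(18*(M + (T(-6) + C(6, 9))))) = -7067*(-1/(18*(-2 + (-5*(-6)² + 8)))) = -7067*(-1/(18*(-2 + (-5*36 + 8)))) = -7067*(-1/(18*(-2 + (-180 + 8)))) = -7067*(-1/(18*(-2 - 172))) = -7067/((-174*(-18))) = -7067/3132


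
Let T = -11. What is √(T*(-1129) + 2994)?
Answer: √15413 ≈ 124.15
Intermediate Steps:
√(T*(-1129) + 2994) = √(-11*(-1129) + 2994) = √(12419 + 2994) = √15413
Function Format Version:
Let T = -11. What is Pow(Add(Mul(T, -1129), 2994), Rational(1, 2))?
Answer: Pow(15413, Rational(1, 2)) ≈ 124.15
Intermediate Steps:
Pow(Add(Mul(T, -1129), 2994), Rational(1, 2)) = Pow(Add(Mul(-11, -1129), 2994), Rational(1, 2)) = Pow(Add(12419, 2994), Rational(1, 2)) = Pow(15413, Rational(1, 2))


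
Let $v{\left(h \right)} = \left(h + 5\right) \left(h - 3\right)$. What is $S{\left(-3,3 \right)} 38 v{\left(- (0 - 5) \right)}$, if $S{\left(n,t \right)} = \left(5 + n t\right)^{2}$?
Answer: $12160$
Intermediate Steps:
$v{\left(h \right)} = \left(-3 + h\right) \left(5 + h\right)$ ($v{\left(h \right)} = \left(5 + h\right) \left(-3 + h\right) = \left(-3 + h\right) \left(5 + h\right)$)
$S{\left(-3,3 \right)} 38 v{\left(- (0 - 5) \right)} = \left(5 - 9\right)^{2} \cdot 38 \left(-15 + \left(- (0 - 5)\right)^{2} + 2 \left(- (0 - 5)\right)\right) = \left(5 - 9\right)^{2} \cdot 38 \left(-15 + \left(\left(-1\right) \left(-5\right)\right)^{2} + 2 \left(\left(-1\right) \left(-5\right)\right)\right) = \left(-4\right)^{2} \cdot 38 \left(-15 + 5^{2} + 2 \cdot 5\right) = 16 \cdot 38 \left(-15 + 25 + 10\right) = 608 \cdot 20 = 12160$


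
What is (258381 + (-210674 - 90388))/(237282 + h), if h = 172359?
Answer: -14227/136547 ≈ -0.10419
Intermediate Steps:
(258381 + (-210674 - 90388))/(237282 + h) = (258381 + (-210674 - 90388))/(237282 + 172359) = (258381 - 301062)/409641 = -42681*1/409641 = -14227/136547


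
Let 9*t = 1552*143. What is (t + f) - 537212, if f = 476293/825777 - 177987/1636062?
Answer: -76941020673833725/150113596686 ≈ -5.1255e+5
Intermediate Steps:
t = 221936/9 (t = (1552*143)/9 = (⅑)*221936 = 221936/9 ≈ 24660.)
f = 210755769089/450340790058 (f = 476293*(1/825777) - 177987*1/1636062 = 476293/825777 - 59329/545354 = 210755769089/450340790058 ≈ 0.46799)
(t + f) - 537212 = (221936/9 + 210755769089/450340790058) - 537212 = 3701804829045707/150113596686 - 537212 = -76941020673833725/150113596686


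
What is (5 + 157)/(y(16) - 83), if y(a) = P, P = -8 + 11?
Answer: -81/40 ≈ -2.0250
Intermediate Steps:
P = 3
y(a) = 3
(5 + 157)/(y(16) - 83) = (5 + 157)/(3 - 83) = 162/(-80) = 162*(-1/80) = -81/40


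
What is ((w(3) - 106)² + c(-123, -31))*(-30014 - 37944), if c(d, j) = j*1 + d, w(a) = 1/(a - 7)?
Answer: -6053732619/8 ≈ -7.5672e+8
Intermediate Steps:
w(a) = 1/(-7 + a)
c(d, j) = d + j (c(d, j) = j + d = d + j)
((w(3) - 106)² + c(-123, -31))*(-30014 - 37944) = ((1/(-7 + 3) - 106)² + (-123 - 31))*(-30014 - 37944) = ((1/(-4) - 106)² - 154)*(-67958) = ((-¼ - 106)² - 154)*(-67958) = ((-425/4)² - 154)*(-67958) = (180625/16 - 154)*(-67958) = (178161/16)*(-67958) = -6053732619/8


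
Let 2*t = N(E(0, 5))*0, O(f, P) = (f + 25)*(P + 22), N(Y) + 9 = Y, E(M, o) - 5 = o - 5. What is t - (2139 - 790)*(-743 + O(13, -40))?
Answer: 1925023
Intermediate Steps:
E(M, o) = o (E(M, o) = 5 + (o - 5) = 5 + (-5 + o) = o)
N(Y) = -9 + Y
O(f, P) = (22 + P)*(25 + f) (O(f, P) = (25 + f)*(22 + P) = (22 + P)*(25 + f))
t = 0 (t = ((-9 + 5)*0)/2 = (-4*0)/2 = (½)*0 = 0)
t - (2139 - 790)*(-743 + O(13, -40)) = 0 - (2139 - 790)*(-743 + (550 + 22*13 + 25*(-40) - 40*13)) = 0 - 1349*(-743 + (550 + 286 - 1000 - 520)) = 0 - 1349*(-743 - 684) = 0 - 1349*(-1427) = 0 - 1*(-1925023) = 0 + 1925023 = 1925023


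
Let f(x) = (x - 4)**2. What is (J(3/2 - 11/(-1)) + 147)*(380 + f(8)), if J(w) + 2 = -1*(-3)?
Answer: 58608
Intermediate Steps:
f(x) = (-4 + x)**2
J(w) = 1 (J(w) = -2 - 1*(-3) = -2 + 3 = 1)
(J(3/2 - 11/(-1)) + 147)*(380 + f(8)) = (1 + 147)*(380 + (-4 + 8)**2) = 148*(380 + 4**2) = 148*(380 + 16) = 148*396 = 58608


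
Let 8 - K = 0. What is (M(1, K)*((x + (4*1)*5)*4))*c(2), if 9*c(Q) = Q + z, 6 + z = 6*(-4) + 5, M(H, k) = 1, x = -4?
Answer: -1472/9 ≈ -163.56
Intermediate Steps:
K = 8 (K = 8 - 1*0 = 8 + 0 = 8)
z = -25 (z = -6 + (6*(-4) + 5) = -6 + (-24 + 5) = -6 - 19 = -25)
c(Q) = -25/9 + Q/9 (c(Q) = (Q - 25)/9 = (-25 + Q)/9 = -25/9 + Q/9)
(M(1, K)*((x + (4*1)*5)*4))*c(2) = (1*((-4 + (4*1)*5)*4))*(-25/9 + (1/9)*2) = (1*((-4 + 4*5)*4))*(-25/9 + 2/9) = (1*((-4 + 20)*4))*(-23/9) = (1*(16*4))*(-23/9) = (1*64)*(-23/9) = 64*(-23/9) = -1472/9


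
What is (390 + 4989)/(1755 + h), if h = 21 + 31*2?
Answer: 5379/1838 ≈ 2.9266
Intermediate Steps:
h = 83 (h = 21 + 62 = 83)
(390 + 4989)/(1755 + h) = (390 + 4989)/(1755 + 83) = 5379/1838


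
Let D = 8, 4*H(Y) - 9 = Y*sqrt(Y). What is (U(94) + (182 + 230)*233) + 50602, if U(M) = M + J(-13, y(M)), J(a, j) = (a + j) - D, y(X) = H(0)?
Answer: 586693/4 ≈ 1.4667e+5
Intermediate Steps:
H(Y) = 9/4 + Y**(3/2)/4 (H(Y) = 9/4 + (Y*sqrt(Y))/4 = 9/4 + Y**(3/2)/4)
y(X) = 9/4 (y(X) = 9/4 + 0**(3/2)/4 = 9/4 + (1/4)*0 = 9/4 + 0 = 9/4)
J(a, j) = -8 + a + j (J(a, j) = (a + j) - 1*8 = (a + j) - 8 = -8 + a + j)
U(M) = -75/4 + M (U(M) = M + (-8 - 13 + 9/4) = M - 75/4 = -75/4 + M)
(U(94) + (182 + 230)*233) + 50602 = ((-75/4 + 94) + (182 + 230)*233) + 50602 = (301/4 + 412*233) + 50602 = (301/4 + 95996) + 50602 = 384285/4 + 50602 = 586693/4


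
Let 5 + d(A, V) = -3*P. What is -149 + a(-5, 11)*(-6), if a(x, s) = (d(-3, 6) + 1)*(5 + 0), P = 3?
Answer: 241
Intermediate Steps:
d(A, V) = -14 (d(A, V) = -5 - 3*3 = -5 - 9 = -14)
a(x, s) = -65 (a(x, s) = (-14 + 1)*(5 + 0) = -13*5 = -65)
-149 + a(-5, 11)*(-6) = -149 - 65*(-6) = -149 + 390 = 241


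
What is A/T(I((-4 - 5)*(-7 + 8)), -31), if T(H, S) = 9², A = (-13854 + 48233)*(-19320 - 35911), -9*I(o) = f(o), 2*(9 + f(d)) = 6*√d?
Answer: -1898786549/81 ≈ -2.3442e+7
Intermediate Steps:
f(d) = -9 + 3*√d (f(d) = -9 + (6*√d)/2 = -9 + 3*√d)
I(o) = 1 - √o/3 (I(o) = -(-9 + 3*√o)/9 = 1 - √o/3)
A = -1898786549 (A = 34379*(-55231) = -1898786549)
T(H, S) = 81
A/T(I((-4 - 5)*(-7 + 8)), -31) = -1898786549/81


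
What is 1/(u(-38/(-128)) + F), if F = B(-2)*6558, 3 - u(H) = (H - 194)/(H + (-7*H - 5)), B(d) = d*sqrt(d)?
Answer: -98270/1322564969953 + 50417904*I*sqrt(2)/1322564969953 ≈ -7.4303e-8 + 5.3912e-5*I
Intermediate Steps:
B(d) = d**(3/2)
u(H) = 3 - (-194 + H)/(-5 - 6*H) (u(H) = 3 - (H - 194)/(H + (-7*H - 5)) = 3 - (-194 + H)/(H + (-5 - 7*H)) = 3 - (-194 + H)/(-5 - 6*H))
F = -13116*I*sqrt(2) (F = (-2)**(3/2)*6558 = -2*I*sqrt(2)*6558 = -13116*I*sqrt(2) ≈ -18549.0*I)
1/(u(-38/(-128)) + F) = 1/((-179 + 19*(-38/(-128)))/(5 + 6*(-38/(-128))) - 13116*I*sqrt(2)) = 1/((-179 + 19*(-38*(-1/128)))/(5 + 6*(-38*(-1/128))) - 13116*I*sqrt(2)) = 1/((-179 + 19*(19/64))/(5 + 6*(19/64)) - 13116*I*sqrt(2)) = 1/((-179 + 361/64)/(5 + 57/32) - 13116*I*sqrt(2)) = 1/(-11095/64/(217/32) - 13116*I*sqrt(2)) = 1/((32/217)*(-11095/64) - 13116*I*sqrt(2)) = 1/(-1585/62 - 13116*I*sqrt(2))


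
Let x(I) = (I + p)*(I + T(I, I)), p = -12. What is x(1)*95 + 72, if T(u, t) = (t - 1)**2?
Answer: -973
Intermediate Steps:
T(u, t) = (-1 + t)**2
x(I) = (-12 + I)*(I + (-1 + I)**2) (x(I) = (I - 12)*(I + (-1 + I)**2) = (-12 + I)*(I + (-1 + I)**2))
x(1)*95 + 72 = (-12 + 1**3 - 13*1**2 + 13*1)*95 + 72 = (-12 + 1 - 13*1 + 13)*95 + 72 = (-12 + 1 - 13 + 13)*95 + 72 = -11*95 + 72 = -1045 + 72 = -973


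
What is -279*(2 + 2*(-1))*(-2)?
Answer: 0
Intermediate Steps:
-279*(2 + 2*(-1))*(-2) = -279*(2 - 2)*(-2) = -0*(-2) = -279*0 = 0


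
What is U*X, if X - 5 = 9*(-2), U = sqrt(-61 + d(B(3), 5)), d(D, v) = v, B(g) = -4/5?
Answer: -26*I*sqrt(14) ≈ -97.283*I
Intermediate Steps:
B(g) = -4/5 (B(g) = -4*1/5 = -4/5)
U = 2*I*sqrt(14) (U = sqrt(-61 + 5) = sqrt(-56) = 2*I*sqrt(14) ≈ 7.4833*I)
X = -13 (X = 5 + 9*(-2) = 5 - 18 = -13)
U*X = (2*I*sqrt(14))*(-13) = -26*I*sqrt(14)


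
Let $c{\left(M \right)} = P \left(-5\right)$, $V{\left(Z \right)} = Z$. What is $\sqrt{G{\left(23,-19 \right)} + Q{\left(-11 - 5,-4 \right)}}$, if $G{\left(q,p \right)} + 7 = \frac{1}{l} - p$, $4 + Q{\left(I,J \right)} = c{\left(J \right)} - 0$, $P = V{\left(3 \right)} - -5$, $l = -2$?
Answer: $\frac{i \sqrt{130}}{2} \approx 5.7009 i$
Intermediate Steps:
$P = 8$ ($P = 3 - -5 = 3 + 5 = 8$)
$c{\left(M \right)} = -40$ ($c{\left(M \right)} = 8 \left(-5\right) = -40$)
$Q{\left(I,J \right)} = -44$ ($Q{\left(I,J \right)} = -4 - 40 = -44$)
$G{\left(q,p \right)} = - \frac{15}{2} - p$ ($G{\left(q,p \right)} = -7 - \left(\frac{1}{2} + p\right) = - \frac{15}{2} - p$)
$\sqrt{G{\left(23,-19 \right)} + Q{\left(-11 - 5,-4 \right)}} = \sqrt{\left(- \frac{15}{2} - -19\right) - 44} = \sqrt{\left(- \frac{15}{2} + 19\right) - 44} = \sqrt{\frac{23}{2} - 44} = \sqrt{- \frac{65}{2}} = \frac{i \sqrt{130}}{2}$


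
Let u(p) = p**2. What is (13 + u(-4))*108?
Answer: 3132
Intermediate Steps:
(13 + u(-4))*108 = (13 + (-4)**2)*108 = (13 + 16)*108 = 29*108 = 3132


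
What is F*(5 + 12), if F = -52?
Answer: -884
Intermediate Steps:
F*(5 + 12) = -52*(5 + 12) = -52*17 = -884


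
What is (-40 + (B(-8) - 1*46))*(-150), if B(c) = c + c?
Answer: 15300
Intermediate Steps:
B(c) = 2*c
(-40 + (B(-8) - 1*46))*(-150) = (-40 + (2*(-8) - 1*46))*(-150) = (-40 + (-16 - 46))*(-150) = (-40 - 62)*(-150) = -102*(-150) = 15300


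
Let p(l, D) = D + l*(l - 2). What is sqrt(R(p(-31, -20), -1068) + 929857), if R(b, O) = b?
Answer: 2*sqrt(232715) ≈ 964.81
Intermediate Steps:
p(l, D) = D + l*(-2 + l)
sqrt(R(p(-31, -20), -1068) + 929857) = sqrt((-20 + (-31)**2 - 2*(-31)) + 929857) = sqrt((-20 + 961 + 62) + 929857) = sqrt(1003 + 929857) = sqrt(930860) = 2*sqrt(232715)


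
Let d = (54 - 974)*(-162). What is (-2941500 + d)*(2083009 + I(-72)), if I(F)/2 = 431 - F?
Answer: -5819528526900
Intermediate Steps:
I(F) = 862 - 2*F (I(F) = 2*(431 - F) = 862 - 2*F)
d = 149040 (d = -920*(-162) = 149040)
(-2941500 + d)*(2083009 + I(-72)) = (-2941500 + 149040)*(2083009 + (862 - 2*(-72))) = -2792460*(2083009 + (862 + 144)) = -2792460*(2083009 + 1006) = -2792460*2084015 = -5819528526900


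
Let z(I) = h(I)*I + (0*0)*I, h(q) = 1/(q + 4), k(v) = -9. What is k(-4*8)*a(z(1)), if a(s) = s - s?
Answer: 0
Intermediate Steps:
h(q) = 1/(4 + q)
z(I) = I/(4 + I) (z(I) = I/(4 + I) + (0*0)*I = I/(4 + I) + 0*I = I/(4 + I) + 0 = I/(4 + I))
a(s) = 0
k(-4*8)*a(z(1)) = -9*0 = 0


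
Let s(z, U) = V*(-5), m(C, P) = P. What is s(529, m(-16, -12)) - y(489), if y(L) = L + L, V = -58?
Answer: -688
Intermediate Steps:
y(L) = 2*L
s(z, U) = 290 (s(z, U) = -58*(-5) = 290)
s(529, m(-16, -12)) - y(489) = 290 - 2*489 = 290 - 1*978 = 290 - 978 = -688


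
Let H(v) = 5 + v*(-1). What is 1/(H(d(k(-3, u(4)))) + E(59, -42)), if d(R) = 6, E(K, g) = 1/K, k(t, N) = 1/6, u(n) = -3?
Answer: -59/58 ≈ -1.0172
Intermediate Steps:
k(t, N) = ⅙
H(v) = 5 - v
1/(H(d(k(-3, u(4)))) + E(59, -42)) = 1/((5 - 1*6) + 1/59) = 1/((5 - 6) + 1/59) = 1/(-1 + 1/59) = 1/(-58/59) = -59/58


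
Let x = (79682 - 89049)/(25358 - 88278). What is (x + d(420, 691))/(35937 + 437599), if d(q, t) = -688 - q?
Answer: -9957999/4256412160 ≈ -0.0023395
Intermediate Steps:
x = 9367/62920 (x = -9367/(-62920) = -9367*(-1/62920) = 9367/62920 ≈ 0.14887)
(x + d(420, 691))/(35937 + 437599) = (9367/62920 + (-688 - 1*420))/(35937 + 437599) = (9367/62920 + (-688 - 420))/473536 = (9367/62920 - 1108)*(1/473536) = -69705993/62920*1/473536 = -9957999/4256412160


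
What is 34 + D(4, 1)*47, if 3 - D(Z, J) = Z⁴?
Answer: -11857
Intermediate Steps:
D(Z, J) = 3 - Z⁴
34 + D(4, 1)*47 = 34 + (3 - 1*4⁴)*47 = 34 + (3 - 1*256)*47 = 34 + (3 - 256)*47 = 34 - 253*47 = 34 - 11891 = -11857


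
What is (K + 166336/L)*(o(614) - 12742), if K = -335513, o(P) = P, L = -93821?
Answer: 381769204541152/93821 ≈ 4.0691e+9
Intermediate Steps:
(K + 166336/L)*(o(614) - 12742) = (-335513 + 166336/(-93821))*(614 - 12742) = (-335513 + 166336*(-1/93821))*(-12128) = (-335513 - 166336/93821)*(-12128) = -31478331509/93821*(-12128) = 381769204541152/93821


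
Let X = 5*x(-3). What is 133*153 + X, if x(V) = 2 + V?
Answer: 20344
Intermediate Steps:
X = -5 (X = 5*(2 - 3) = 5*(-1) = -5)
133*153 + X = 133*153 - 5 = 20349 - 5 = 20344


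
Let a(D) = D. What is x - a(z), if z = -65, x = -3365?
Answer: -3300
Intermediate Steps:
x - a(z) = -3365 - 1*(-65) = -3365 + 65 = -3300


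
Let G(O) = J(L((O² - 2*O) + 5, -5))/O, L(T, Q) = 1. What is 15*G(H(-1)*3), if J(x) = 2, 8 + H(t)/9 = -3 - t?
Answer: -⅑ ≈ -0.11111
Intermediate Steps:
H(t) = -99 - 9*t (H(t) = -72 + 9*(-3 - t) = -72 + (-27 - 9*t) = -99 - 9*t)
G(O) = 2/O
15*G(H(-1)*3) = 15*(2/(((-99 - 9*(-1))*3))) = 15*(2/(((-99 + 9)*3))) = 15*(2/((-90*3))) = 15*(2/(-270)) = 15*(2*(-1/270)) = 15*(-1/135) = -⅑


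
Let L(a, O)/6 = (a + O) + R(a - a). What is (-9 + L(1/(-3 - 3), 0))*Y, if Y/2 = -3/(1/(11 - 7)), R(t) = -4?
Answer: 816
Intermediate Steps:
L(a, O) = -24 + 6*O + 6*a (L(a, O) = 6*((a + O) - 4) = 6*((O + a) - 4) = 6*(-4 + O + a) = -24 + 6*O + 6*a)
Y = -24 (Y = 2*(-3/(1/(11 - 7))) = 2*(-3/(1/4)) = 2*(-3/1/4) = 2*(-3*4) = 2*(-12) = -24)
(-9 + L(1/(-3 - 3), 0))*Y = (-9 + (-24 + 6*0 + 6/(-3 - 3)))*(-24) = (-9 + (-24 + 0 + 6/(-6)))*(-24) = (-9 + (-24 + 0 + 6*(-1/6)))*(-24) = (-9 + (-24 + 0 - 1))*(-24) = (-9 - 25)*(-24) = -34*(-24) = 816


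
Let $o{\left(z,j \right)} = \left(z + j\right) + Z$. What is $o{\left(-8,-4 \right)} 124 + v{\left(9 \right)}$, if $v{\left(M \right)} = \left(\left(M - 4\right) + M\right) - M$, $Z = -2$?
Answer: $-1731$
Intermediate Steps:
$o{\left(z,j \right)} = -2 + j + z$ ($o{\left(z,j \right)} = \left(z + j\right) - 2 = \left(j + z\right) - 2 = -2 + j + z$)
$v{\left(M \right)} = -4 + M$ ($v{\left(M \right)} = \left(\left(-4 + M\right) + M\right) - M = \left(-4 + 2 M\right) - M = -4 + M$)
$o{\left(-8,-4 \right)} 124 + v{\left(9 \right)} = \left(-2 - 4 - 8\right) 124 + \left(-4 + 9\right) = \left(-14\right) 124 + 5 = -1736 + 5 = -1731$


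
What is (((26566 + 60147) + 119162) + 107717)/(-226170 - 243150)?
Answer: -39199/58665 ≈ -0.66818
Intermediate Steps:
(((26566 + 60147) + 119162) + 107717)/(-226170 - 243150) = ((86713 + 119162) + 107717)/(-469320) = (205875 + 107717)*(-1/469320) = 313592*(-1/469320) = -39199/58665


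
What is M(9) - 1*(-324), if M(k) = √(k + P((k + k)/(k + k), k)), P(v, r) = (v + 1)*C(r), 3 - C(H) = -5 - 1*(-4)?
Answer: 324 + √17 ≈ 328.12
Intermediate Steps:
C(H) = 4 (C(H) = 3 - (-5 - 1*(-4)) = 3 - (-5 + 4) = 3 - 1*(-1) = 3 + 1 = 4)
P(v, r) = 4 + 4*v (P(v, r) = (v + 1)*4 = (1 + v)*4 = 4 + 4*v)
M(k) = √(8 + k) (M(k) = √(k + (4 + 4*((k + k)/(k + k)))) = √(k + (4 + 4*((2*k)/((2*k))))) = √(k + (4 + 4*((2*k)*(1/(2*k))))) = √(k + (4 + 4*1)) = √(k + (4 + 4)) = √(k + 8) = √(8 + k))
M(9) - 1*(-324) = √(8 + 9) - 1*(-324) = √17 + 324 = 324 + √17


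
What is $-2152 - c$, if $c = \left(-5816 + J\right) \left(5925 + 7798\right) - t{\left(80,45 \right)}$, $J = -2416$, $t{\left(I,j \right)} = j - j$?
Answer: $112965584$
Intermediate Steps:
$t{\left(I,j \right)} = 0$
$c = -112967736$ ($c = \left(-5816 - 2416\right) \left(5925 + 7798\right) - 0 = \left(-8232\right) 13723 + 0 = -112967736 + 0 = -112967736$)
$-2152 - c = -2152 - -112967736 = -2152 + 112967736 = 112965584$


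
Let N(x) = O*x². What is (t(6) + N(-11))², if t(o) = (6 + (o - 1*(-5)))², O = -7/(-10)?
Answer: 13965169/100 ≈ 1.3965e+5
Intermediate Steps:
O = 7/10 (O = -7*(-⅒) = 7/10 ≈ 0.70000)
N(x) = 7*x²/10
t(o) = (11 + o)² (t(o) = (6 + (o + 5))² = (6 + (5 + o))² = (11 + o)²)
(t(6) + N(-11))² = ((11 + 6)² + (7/10)*(-11)²)² = (17² + (7/10)*121)² = (289 + 847/10)² = (3737/10)² = 13965169/100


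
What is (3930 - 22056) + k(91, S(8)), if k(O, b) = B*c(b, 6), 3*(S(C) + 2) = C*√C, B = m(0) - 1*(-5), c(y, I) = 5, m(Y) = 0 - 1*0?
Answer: -18101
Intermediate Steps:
m(Y) = 0 (m(Y) = 0 + 0 = 0)
B = 5 (B = 0 - 1*(-5) = 0 + 5 = 5)
S(C) = -2 + C^(3/2)/3 (S(C) = -2 + (C*√C)/3 = -2 + C^(3/2)/3)
k(O, b) = 25 (k(O, b) = 5*5 = 25)
(3930 - 22056) + k(91, S(8)) = (3930 - 22056) + 25 = -18126 + 25 = -18101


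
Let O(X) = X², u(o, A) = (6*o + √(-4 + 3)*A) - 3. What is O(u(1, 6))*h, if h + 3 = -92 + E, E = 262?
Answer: -4509 + 6012*I ≈ -4509.0 + 6012.0*I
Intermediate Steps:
u(o, A) = -3 + 6*o + I*A (u(o, A) = (6*o + √(-1)*A) - 3 = (6*o + I*A) - 3 = -3 + 6*o + I*A)
h = 167 (h = -3 + (-92 + 262) = -3 + 170 = 167)
O(u(1, 6))*h = (-3 + 6*1 + I*6)²*167 = (-3 + 6 + 6*I)²*167 = (3 + 6*I)²*167 = 167*(3 + 6*I)²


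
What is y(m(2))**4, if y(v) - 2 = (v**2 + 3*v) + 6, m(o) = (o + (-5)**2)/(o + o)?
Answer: 1945358247121/65536 ≈ 2.9684e+7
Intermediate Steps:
m(o) = (25 + o)/(2*o) (m(o) = (o + 25)/((2*o)) = (25 + o)*(1/(2*o)) = (25 + o)/(2*o))
y(v) = 8 + v**2 + 3*v (y(v) = 2 + ((v**2 + 3*v) + 6) = 2 + (6 + v**2 + 3*v) = 8 + v**2 + 3*v)
y(m(2))**4 = (8 + ((1/2)*(25 + 2)/2)**2 + 3*((1/2)*(25 + 2)/2))**4 = (8 + ((1/2)*(1/2)*27)**2 + 3*((1/2)*(1/2)*27))**4 = (8 + (27/4)**2 + 3*(27/4))**4 = (8 + 729/16 + 81/4)**4 = (1181/16)**4 = 1945358247121/65536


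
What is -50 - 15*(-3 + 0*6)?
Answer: -5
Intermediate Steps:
-50 - 15*(-3 + 0*6) = -50 - 15*(-3 + 0) = -50 - 15*(-3) = -50 + 45 = -5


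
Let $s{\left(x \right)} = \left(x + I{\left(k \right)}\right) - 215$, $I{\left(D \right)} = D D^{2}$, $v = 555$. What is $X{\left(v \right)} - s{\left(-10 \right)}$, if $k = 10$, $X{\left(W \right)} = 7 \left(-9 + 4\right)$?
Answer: $-810$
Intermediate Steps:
$X{\left(W \right)} = -35$ ($X{\left(W \right)} = 7 \left(-5\right) = -35$)
$I{\left(D \right)} = D^{3}$
$s{\left(x \right)} = 785 + x$ ($s{\left(x \right)} = \left(x + 10^{3}\right) - 215 = \left(x + 1000\right) - 215 = \left(1000 + x\right) - 215 = 785 + x$)
$X{\left(v \right)} - s{\left(-10 \right)} = -35 - \left(785 - 10\right) = -35 - 775 = -810$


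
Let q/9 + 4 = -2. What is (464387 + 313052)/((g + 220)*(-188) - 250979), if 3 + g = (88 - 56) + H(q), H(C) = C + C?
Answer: -777439/277487 ≈ -2.8017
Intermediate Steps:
q = -54 (q = -36 + 9*(-2) = -36 - 18 = -54)
H(C) = 2*C
g = -79 (g = -3 + ((88 - 56) + 2*(-54)) = -3 + (32 - 108) = -3 - 76 = -79)
(464387 + 313052)/((g + 220)*(-188) - 250979) = (464387 + 313052)/((-79 + 220)*(-188) - 250979) = 777439/(141*(-188) - 250979) = 777439/(-26508 - 250979) = 777439/(-277487) = 777439*(-1/277487) = -777439/277487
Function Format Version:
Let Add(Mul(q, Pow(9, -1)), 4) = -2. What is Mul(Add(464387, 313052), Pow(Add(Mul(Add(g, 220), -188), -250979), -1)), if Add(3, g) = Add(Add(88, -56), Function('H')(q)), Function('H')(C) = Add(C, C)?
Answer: Rational(-777439, 277487) ≈ -2.8017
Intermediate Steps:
q = -54 (q = Add(-36, Mul(9, -2)) = Add(-36, -18) = -54)
Function('H')(C) = Mul(2, C)
g = -79 (g = Add(-3, Add(Add(88, -56), Mul(2, -54))) = Add(-3, Add(32, -108)) = Add(-3, -76) = -79)
Mul(Add(464387, 313052), Pow(Add(Mul(Add(g, 220), -188), -250979), -1)) = Mul(Add(464387, 313052), Pow(Add(Mul(Add(-79, 220), -188), -250979), -1)) = Mul(777439, Pow(Add(Mul(141, -188), -250979), -1)) = Mul(777439, Pow(Add(-26508, -250979), -1)) = Mul(777439, Pow(-277487, -1)) = Mul(777439, Rational(-1, 277487)) = Rational(-777439, 277487)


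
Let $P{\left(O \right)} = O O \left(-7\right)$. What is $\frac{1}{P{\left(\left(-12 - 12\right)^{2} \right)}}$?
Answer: $- \frac{1}{2322432} \approx -4.3058 \cdot 10^{-7}$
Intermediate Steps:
$P{\left(O \right)} = - 7 O^{2}$ ($P{\left(O \right)} = O^{2} \left(-7\right) = - 7 O^{2}$)
$\frac{1}{P{\left(\left(-12 - 12\right)^{2} \right)}} = \frac{1}{\left(-7\right) \left(\left(-12 - 12\right)^{2}\right)^{2}} = \frac{1}{\left(-7\right) \left(\left(-24\right)^{2}\right)^{2}} = \frac{1}{\left(-7\right) 576^{2}} = \frac{1}{\left(-7\right) 331776} = \frac{1}{-2322432} = - \frac{1}{2322432}$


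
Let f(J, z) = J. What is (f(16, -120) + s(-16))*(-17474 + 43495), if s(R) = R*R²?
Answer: -106165680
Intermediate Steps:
s(R) = R³
(f(16, -120) + s(-16))*(-17474 + 43495) = (16 + (-16)³)*(-17474 + 43495) = (16 - 4096)*26021 = -4080*26021 = -106165680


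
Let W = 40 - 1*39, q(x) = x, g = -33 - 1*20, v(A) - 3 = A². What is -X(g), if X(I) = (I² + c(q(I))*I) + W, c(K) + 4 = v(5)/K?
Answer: -3050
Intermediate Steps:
v(A) = 3 + A²
g = -53 (g = -33 - 20 = -53)
c(K) = -4 + 28/K (c(K) = -4 + (3 + 5²)/K = -4 + (3 + 25)/K = -4 + 28/K)
W = 1 (W = 40 - 39 = 1)
X(I) = 1 + I² + I*(-4 + 28/I) (X(I) = (I² + (-4 + 28/I)*I) + 1 = (I² + I*(-4 + 28/I)) + 1 = 1 + I² + I*(-4 + 28/I))
-X(g) = -(29 + (-53)² - 4*(-53)) = -(29 + 2809 + 212) = -1*3050 = -3050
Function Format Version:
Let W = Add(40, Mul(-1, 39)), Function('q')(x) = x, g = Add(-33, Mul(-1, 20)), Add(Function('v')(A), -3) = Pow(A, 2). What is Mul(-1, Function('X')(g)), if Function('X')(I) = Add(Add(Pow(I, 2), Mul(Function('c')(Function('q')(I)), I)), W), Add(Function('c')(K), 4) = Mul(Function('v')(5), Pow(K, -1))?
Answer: -3050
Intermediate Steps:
Function('v')(A) = Add(3, Pow(A, 2))
g = -53 (g = Add(-33, -20) = -53)
Function('c')(K) = Add(-4, Mul(28, Pow(K, -1))) (Function('c')(K) = Add(-4, Mul(Add(3, Pow(5, 2)), Pow(K, -1))) = Add(-4, Mul(Add(3, 25), Pow(K, -1))) = Add(-4, Mul(28, Pow(K, -1))))
W = 1 (W = Add(40, -39) = 1)
Function('X')(I) = Add(1, Pow(I, 2), Mul(I, Add(-4, Mul(28, Pow(I, -1))))) (Function('X')(I) = Add(Add(Pow(I, 2), Mul(Add(-4, Mul(28, Pow(I, -1))), I)), 1) = Add(Add(Pow(I, 2), Mul(I, Add(-4, Mul(28, Pow(I, -1))))), 1) = Add(1, Pow(I, 2), Mul(I, Add(-4, Mul(28, Pow(I, -1))))))
Mul(-1, Function('X')(g)) = Mul(-1, Add(29, Pow(-53, 2), Mul(-4, -53))) = Mul(-1, Add(29, 2809, 212)) = Mul(-1, 3050) = -3050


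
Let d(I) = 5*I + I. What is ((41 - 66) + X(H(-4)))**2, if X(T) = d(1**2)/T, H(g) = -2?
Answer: 784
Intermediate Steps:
d(I) = 6*I
X(T) = 6/T (X(T) = (6*1**2)/T = (6*1)/T = 6/T)
((41 - 66) + X(H(-4)))**2 = ((41 - 66) + 6/(-2))**2 = (-25 + 6*(-1/2))**2 = (-25 - 3)**2 = (-28)**2 = 784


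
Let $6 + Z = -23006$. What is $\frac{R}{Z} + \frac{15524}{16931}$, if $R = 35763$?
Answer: $- \frac{248265065}{389616172} \approx -0.6372$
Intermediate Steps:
$Z = -23012$ ($Z = -6 - 23006 = -23012$)
$\frac{R}{Z} + \frac{15524}{16931} = \frac{35763}{-23012} + \frac{15524}{16931} = 35763 \left(- \frac{1}{23012}\right) + 15524 \cdot \frac{1}{16931} = - \frac{35763}{23012} + \frac{15524}{16931} = - \frac{248265065}{389616172}$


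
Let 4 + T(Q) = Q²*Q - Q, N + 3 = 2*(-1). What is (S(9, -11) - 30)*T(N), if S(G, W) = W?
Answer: 5084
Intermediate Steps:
N = -5 (N = -3 + 2*(-1) = -3 - 2 = -5)
T(Q) = -4 + Q³ - Q (T(Q) = -4 + (Q²*Q - Q) = -4 + (Q³ - Q) = -4 + Q³ - Q)
(S(9, -11) - 30)*T(N) = (-11 - 30)*(-4 + (-5)³ - 1*(-5)) = -41*(-4 - 125 + 5) = -41*(-124) = 5084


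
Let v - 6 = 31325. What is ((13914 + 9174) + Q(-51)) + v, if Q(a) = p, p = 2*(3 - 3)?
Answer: 54419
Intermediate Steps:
v = 31331 (v = 6 + 31325 = 31331)
p = 0 (p = 2*0 = 0)
Q(a) = 0
((13914 + 9174) + Q(-51)) + v = ((13914 + 9174) + 0) + 31331 = (23088 + 0) + 31331 = 23088 + 31331 = 54419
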